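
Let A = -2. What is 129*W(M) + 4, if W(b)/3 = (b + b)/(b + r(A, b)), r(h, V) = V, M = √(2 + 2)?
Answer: 391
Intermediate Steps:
M = 2 (M = √4 = 2)
W(b) = 3 (W(b) = 3*((b + b)/(b + b)) = 3*((2*b)/((2*b))) = 3*((2*b)*(1/(2*b))) = 3*1 = 3)
129*W(M) + 4 = 129*3 + 4 = 387 + 4 = 391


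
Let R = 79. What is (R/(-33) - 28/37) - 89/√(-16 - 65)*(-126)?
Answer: -3847/1221 - 1246*I ≈ -3.1507 - 1246.0*I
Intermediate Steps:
(R/(-33) - 28/37) - 89/√(-16 - 65)*(-126) = (79/(-33) - 28/37) - 89/√(-16 - 65)*(-126) = (79*(-1/33) - 28*1/37) - 89*(-I/9)*(-126) = (-79/33 - 28/37) - 89*(-I/9)*(-126) = -3847/1221 - (-89)*I/9*(-126) = -3847/1221 + (89*I/9)*(-126) = -3847/1221 - 1246*I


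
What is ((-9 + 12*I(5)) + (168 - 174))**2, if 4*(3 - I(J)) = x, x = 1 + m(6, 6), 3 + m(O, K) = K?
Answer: 81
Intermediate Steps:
m(O, K) = -3 + K
x = 4 (x = 1 + (-3 + 6) = 1 + 3 = 4)
I(J) = 2 (I(J) = 3 - 1/4*4 = 3 - 1 = 2)
((-9 + 12*I(5)) + (168 - 174))**2 = ((-9 + 12*2) + (168 - 174))**2 = ((-9 + 24) - 6)**2 = (15 - 6)**2 = 9**2 = 81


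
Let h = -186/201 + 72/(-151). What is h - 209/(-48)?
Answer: 1433525/485616 ≈ 2.9520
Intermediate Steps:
h = -14186/10117 (h = -186*1/201 + 72*(-1/151) = -62/67 - 72/151 = -14186/10117 ≈ -1.4022)
h - 209/(-48) = -14186/10117 - 209/(-48) = -14186/10117 - 209*(-1/48) = -14186/10117 + 209/48 = 1433525/485616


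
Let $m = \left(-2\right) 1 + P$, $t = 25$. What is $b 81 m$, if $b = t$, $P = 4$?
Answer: $4050$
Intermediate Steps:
$b = 25$
$m = 2$ ($m = \left(-2\right) 1 + 4 = -2 + 4 = 2$)
$b 81 m = 25 \cdot 81 \cdot 2 = 2025 \cdot 2 = 4050$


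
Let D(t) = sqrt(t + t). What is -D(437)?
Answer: -sqrt(874) ≈ -29.563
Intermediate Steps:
D(t) = sqrt(2)*sqrt(t) (D(t) = sqrt(2*t) = sqrt(2)*sqrt(t))
-D(437) = -sqrt(2)*sqrt(437) = -sqrt(874)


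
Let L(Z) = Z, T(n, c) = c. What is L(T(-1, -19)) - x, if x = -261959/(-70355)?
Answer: -1598704/70355 ≈ -22.723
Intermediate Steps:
x = 261959/70355 (x = -261959*(-1/70355) = 261959/70355 ≈ 3.7234)
L(T(-1, -19)) - x = -19 - 1*261959/70355 = -19 - 261959/70355 = -1598704/70355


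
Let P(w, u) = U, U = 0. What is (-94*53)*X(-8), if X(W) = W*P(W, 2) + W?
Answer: 39856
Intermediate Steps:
P(w, u) = 0
X(W) = W (X(W) = W*0 + W = 0 + W = W)
(-94*53)*X(-8) = -94*53*(-8) = -4982*(-8) = 39856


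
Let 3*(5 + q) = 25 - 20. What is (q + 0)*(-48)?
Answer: 160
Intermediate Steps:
q = -10/3 (q = -5 + (25 - 20)/3 = -5 + (1/3)*5 = -5 + 5/3 = -10/3 ≈ -3.3333)
(q + 0)*(-48) = (-10/3 + 0)*(-48) = -10/3*(-48) = 160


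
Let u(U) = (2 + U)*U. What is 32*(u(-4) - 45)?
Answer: -1184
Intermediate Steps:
u(U) = U*(2 + U)
32*(u(-4) - 45) = 32*(-4*(2 - 4) - 45) = 32*(-4*(-2) - 45) = 32*(8 - 45) = 32*(-37) = -1184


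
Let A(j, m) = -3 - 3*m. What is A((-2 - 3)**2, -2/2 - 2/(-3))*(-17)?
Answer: 34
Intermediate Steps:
A((-2 - 3)**2, -2/2 - 2/(-3))*(-17) = (-3 - 3*(-2/2 - 2/(-3)))*(-17) = (-3 - 3*(-2*1/2 - 2*(-1/3)))*(-17) = (-3 - 3*(-1 + 2/3))*(-17) = (-3 - 3*(-1/3))*(-17) = (-3 + 1)*(-17) = -2*(-17) = 34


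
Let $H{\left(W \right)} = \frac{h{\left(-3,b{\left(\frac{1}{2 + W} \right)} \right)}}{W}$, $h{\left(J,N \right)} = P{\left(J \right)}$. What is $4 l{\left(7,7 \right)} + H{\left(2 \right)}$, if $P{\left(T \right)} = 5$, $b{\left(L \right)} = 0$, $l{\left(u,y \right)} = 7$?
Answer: $\frac{61}{2} \approx 30.5$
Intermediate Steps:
$h{\left(J,N \right)} = 5$
$H{\left(W \right)} = \frac{5}{W}$
$4 l{\left(7,7 \right)} + H{\left(2 \right)} = 4 \cdot 7 + \frac{5}{2} = 28 + 5 \cdot \frac{1}{2} = 28 + \frac{5}{2} = \frac{61}{2}$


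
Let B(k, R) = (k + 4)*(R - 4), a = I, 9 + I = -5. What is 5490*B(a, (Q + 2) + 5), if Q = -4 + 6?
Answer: -274500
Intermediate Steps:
I = -14 (I = -9 - 5 = -14)
a = -14
Q = 2
B(k, R) = (-4 + R)*(4 + k) (B(k, R) = (4 + k)*(-4 + R) = (-4 + R)*(4 + k))
5490*B(a, (Q + 2) + 5) = 5490*(-16 - 4*(-14) + 4*((2 + 2) + 5) + ((2 + 2) + 5)*(-14)) = 5490*(-16 + 56 + 4*(4 + 5) + (4 + 5)*(-14)) = 5490*(-16 + 56 + 4*9 + 9*(-14)) = 5490*(-16 + 56 + 36 - 126) = 5490*(-50) = -274500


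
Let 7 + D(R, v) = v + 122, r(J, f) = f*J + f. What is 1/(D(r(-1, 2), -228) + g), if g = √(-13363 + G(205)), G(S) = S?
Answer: -113/25927 - 3*I*√1462/25927 ≈ -0.0043584 - 0.0044243*I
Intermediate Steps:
r(J, f) = f + J*f (r(J, f) = J*f + f = f + J*f)
D(R, v) = 115 + v (D(R, v) = -7 + (v + 122) = -7 + (122 + v) = 115 + v)
g = 3*I*√1462 (g = √(-13363 + 205) = √(-13158) = 3*I*√1462 ≈ 114.71*I)
1/(D(r(-1, 2), -228) + g) = 1/((115 - 228) + 3*I*√1462) = 1/(-113 + 3*I*√1462)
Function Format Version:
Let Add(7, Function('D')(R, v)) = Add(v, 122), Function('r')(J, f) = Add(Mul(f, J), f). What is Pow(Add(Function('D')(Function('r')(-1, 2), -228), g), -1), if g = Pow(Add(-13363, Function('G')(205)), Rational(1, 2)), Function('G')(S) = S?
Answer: Add(Rational(-113, 25927), Mul(Rational(-3, 25927), I, Pow(1462, Rational(1, 2)))) ≈ Add(-0.0043584, Mul(-0.0044243, I))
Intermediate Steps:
Function('r')(J, f) = Add(f, Mul(J, f)) (Function('r')(J, f) = Add(Mul(J, f), f) = Add(f, Mul(J, f)))
Function('D')(R, v) = Add(115, v) (Function('D')(R, v) = Add(-7, Add(v, 122)) = Add(-7, Add(122, v)) = Add(115, v))
g = Mul(3, I, Pow(1462, Rational(1, 2))) (g = Pow(Add(-13363, 205), Rational(1, 2)) = Pow(-13158, Rational(1, 2)) = Mul(3, I, Pow(1462, Rational(1, 2))) ≈ Mul(114.71, I))
Pow(Add(Function('D')(Function('r')(-1, 2), -228), g), -1) = Pow(Add(Add(115, -228), Mul(3, I, Pow(1462, Rational(1, 2)))), -1) = Pow(Add(-113, Mul(3, I, Pow(1462, Rational(1, 2)))), -1)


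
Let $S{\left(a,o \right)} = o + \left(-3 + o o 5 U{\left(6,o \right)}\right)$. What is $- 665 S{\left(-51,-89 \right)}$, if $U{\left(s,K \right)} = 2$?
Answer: $-52613470$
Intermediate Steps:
$S{\left(a,o \right)} = -3 + o + 10 o^{2}$ ($S{\left(a,o \right)} = o + \left(-3 + o o 5 \cdot 2\right) = o + \left(-3 + o^{2} \cdot 5 \cdot 2\right) = o + \left(-3 + 5 o^{2} \cdot 2\right) = o + \left(-3 + 10 o^{2}\right) = -3 + o + 10 o^{2}$)
$- 665 S{\left(-51,-89 \right)} = - 665 \left(-3 - 89 + 10 \left(-89\right)^{2}\right) = - 665 \left(-3 - 89 + 10 \cdot 7921\right) = - 665 \left(-3 - 89 + 79210\right) = \left(-665\right) 79118 = -52613470$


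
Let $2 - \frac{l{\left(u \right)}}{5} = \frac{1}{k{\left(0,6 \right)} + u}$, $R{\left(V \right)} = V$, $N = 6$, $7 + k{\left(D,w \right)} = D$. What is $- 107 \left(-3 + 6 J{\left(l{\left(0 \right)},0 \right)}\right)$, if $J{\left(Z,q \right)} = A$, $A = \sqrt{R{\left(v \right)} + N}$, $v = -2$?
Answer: $-963$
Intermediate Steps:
$k{\left(D,w \right)} = -7 + D$
$l{\left(u \right)} = 10 - \frac{5}{-7 + u}$ ($l{\left(u \right)} = 10 - \frac{5}{\left(-7 + 0\right) + u} = 10 - \frac{5}{-7 + u}$)
$A = 2$ ($A = \sqrt{-2 + 6} = \sqrt{4} = 2$)
$J{\left(Z,q \right)} = 2$
$- 107 \left(-3 + 6 J{\left(l{\left(0 \right)},0 \right)}\right) = - 107 \left(-3 + 6 \cdot 2\right) = - 107 \left(-3 + 12\right) = \left(-107\right) 9 = -963$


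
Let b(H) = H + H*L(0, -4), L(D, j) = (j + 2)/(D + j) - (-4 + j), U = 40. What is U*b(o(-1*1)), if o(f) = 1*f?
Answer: -380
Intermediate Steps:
o(f) = f
L(D, j) = 4 - j + (2 + j)/(D + j) (L(D, j) = (2 + j)/(D + j) + (4 - j) = 4 - j + (2 + j)/(D + j))
b(H) = 19*H/2 (b(H) = H + H*((2 - 1*(-4)² + 4*0 + 5*(-4) - 1*0*(-4))/(0 - 4)) = H + H*((2 - 1*16 + 0 - 20 + 0)/(-4)) = H + H*(-(2 - 16 + 0 - 20 + 0)/4) = H + H*(-¼*(-34)) = H + H*(17/2) = H + 17*H/2 = 19*H/2)
U*b(o(-1*1)) = 40*(19*(-1*1)/2) = 40*((19/2)*(-1)) = 40*(-19/2) = -380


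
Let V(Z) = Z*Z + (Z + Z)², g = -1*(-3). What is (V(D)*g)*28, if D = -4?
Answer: 6720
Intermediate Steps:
g = 3
V(Z) = 5*Z² (V(Z) = Z² + (2*Z)² = Z² + 4*Z² = 5*Z²)
(V(D)*g)*28 = ((5*(-4)²)*3)*28 = ((5*16)*3)*28 = (80*3)*28 = 240*28 = 6720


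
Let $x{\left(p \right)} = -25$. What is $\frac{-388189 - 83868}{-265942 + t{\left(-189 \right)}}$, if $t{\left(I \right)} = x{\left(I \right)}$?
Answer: $\frac{472057}{265967} \approx 1.7749$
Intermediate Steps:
$t{\left(I \right)} = -25$
$\frac{-388189 - 83868}{-265942 + t{\left(-189 \right)}} = \frac{-388189 - 83868}{-265942 - 25} = - \frac{472057}{-265967} = \left(-472057\right) \left(- \frac{1}{265967}\right) = \frac{472057}{265967}$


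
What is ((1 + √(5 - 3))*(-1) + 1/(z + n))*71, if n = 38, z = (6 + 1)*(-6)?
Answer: -355/4 - 71*√2 ≈ -189.16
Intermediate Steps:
z = -42 (z = 7*(-6) = -42)
((1 + √(5 - 3))*(-1) + 1/(z + n))*71 = ((1 + √(5 - 3))*(-1) + 1/(-42 + 38))*71 = ((1 + √2)*(-1) + 1/(-4))*71 = ((-1 - √2) - ¼)*71 = (-5/4 - √2)*71 = -355/4 - 71*√2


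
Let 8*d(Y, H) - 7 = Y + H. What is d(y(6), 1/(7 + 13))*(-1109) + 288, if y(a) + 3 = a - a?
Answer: -43749/160 ≈ -273.43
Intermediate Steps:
y(a) = -3 (y(a) = -3 + (a - a) = -3 + 0 = -3)
d(Y, H) = 7/8 + H/8 + Y/8 (d(Y, H) = 7/8 + (Y + H)/8 = 7/8 + (H + Y)/8 = 7/8 + (H/8 + Y/8) = 7/8 + H/8 + Y/8)
d(y(6), 1/(7 + 13))*(-1109) + 288 = (7/8 + 1/(8*(7 + 13)) + (⅛)*(-3))*(-1109) + 288 = (7/8 + (⅛)/20 - 3/8)*(-1109) + 288 = (7/8 + (⅛)*(1/20) - 3/8)*(-1109) + 288 = (7/8 + 1/160 - 3/8)*(-1109) + 288 = (81/160)*(-1109) + 288 = -89829/160 + 288 = -43749/160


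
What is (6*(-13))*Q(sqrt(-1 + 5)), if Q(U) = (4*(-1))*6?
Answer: 1872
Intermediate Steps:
Q(U) = -24 (Q(U) = -4*6 = -24)
(6*(-13))*Q(sqrt(-1 + 5)) = (6*(-13))*(-24) = -78*(-24) = 1872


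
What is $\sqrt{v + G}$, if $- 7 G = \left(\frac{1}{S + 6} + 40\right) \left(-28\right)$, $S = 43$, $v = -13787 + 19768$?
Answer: $\frac{\sqrt{300913}}{7} \approx 78.365$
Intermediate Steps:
$v = 5981$
$G = \frac{7844}{49}$ ($G = - \frac{\left(\frac{1}{43 + 6} + 40\right) \left(-28\right)}{7} = - \frac{\left(\frac{1}{49} + 40\right) \left(-28\right)}{7} = - \frac{\frac{1961}{49} \left(-28\right)}{7} = \left(- \frac{1}{7}\right) \left(- \frac{7844}{7}\right) = \frac{7844}{49} \approx 160.08$)
$\sqrt{v + G} = \sqrt{5981 + \frac{7844}{49}} = \sqrt{\frac{300913}{49}} = \frac{\sqrt{300913}}{7}$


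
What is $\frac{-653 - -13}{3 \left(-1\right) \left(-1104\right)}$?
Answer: $- \frac{40}{207} \approx -0.19324$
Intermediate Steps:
$\frac{-653 - -13}{3 \left(-1\right) \left(-1104\right)} = \frac{-653 + 13}{\left(-3\right) \left(-1104\right)} = - \frac{640}{3312} = \left(-640\right) \frac{1}{3312} = - \frac{40}{207}$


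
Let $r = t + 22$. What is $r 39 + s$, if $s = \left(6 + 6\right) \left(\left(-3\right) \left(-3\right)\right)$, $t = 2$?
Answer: $1044$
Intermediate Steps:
$r = 24$ ($r = 2 + 22 = 24$)
$s = 108$ ($s = 12 \cdot 9 = 108$)
$r 39 + s = 24 \cdot 39 + 108 = 936 + 108 = 1044$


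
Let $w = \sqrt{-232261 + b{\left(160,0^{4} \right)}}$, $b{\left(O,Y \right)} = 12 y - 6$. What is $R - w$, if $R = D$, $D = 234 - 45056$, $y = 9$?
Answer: $-44822 - i \sqrt{232159} \approx -44822.0 - 481.83 i$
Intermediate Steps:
$D = -44822$ ($D = 234 - 45056 = -44822$)
$b{\left(O,Y \right)} = 102$ ($b{\left(O,Y \right)} = 12 \cdot 9 - 6 = 108 - 6 = 102$)
$R = -44822$
$w = i \sqrt{232159}$ ($w = \sqrt{-232261 + 102} = \sqrt{-232159} = i \sqrt{232159} \approx 481.83 i$)
$R - w = -44822 - i \sqrt{232159}$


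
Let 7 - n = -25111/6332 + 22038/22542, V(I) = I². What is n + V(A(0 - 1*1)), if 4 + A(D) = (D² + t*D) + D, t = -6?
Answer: 332767155/23789324 ≈ 13.988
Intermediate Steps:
A(D) = -4 + D² - 5*D (A(D) = -4 + ((D² - 6*D) + D) = -4 + (D² - 5*D) = -4 + D² - 5*D)
n = 237609859/23789324 (n = 7 - (-25111/6332 + 22038/22542) = 7 - (-25111*1/6332 + 22038*(1/22542)) = 7 - (-25111/6332 + 3673/3757) = 7 - 1*(-71084591/23789324) = 7 + 71084591/23789324 = 237609859/23789324 ≈ 9.9881)
n + V(A(0 - 1*1)) = 237609859/23789324 + (-4 + (0 - 1*1)² - 5*(0 - 1*1))² = 237609859/23789324 + (-4 + (0 - 1)² - 5*(0 - 1))² = 237609859/23789324 + (-4 + (-1)² - 5*(-1))² = 237609859/23789324 + (-4 + 1 + 5)² = 237609859/23789324 + 2² = 237609859/23789324 + 4 = 332767155/23789324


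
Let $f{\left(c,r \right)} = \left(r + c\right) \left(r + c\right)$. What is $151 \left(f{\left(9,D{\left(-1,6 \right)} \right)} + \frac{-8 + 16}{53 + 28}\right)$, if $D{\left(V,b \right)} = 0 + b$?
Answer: $\frac{2753183}{81} \approx 33990.0$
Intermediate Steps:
$D{\left(V,b \right)} = b$
$f{\left(c,r \right)} = \left(c + r\right)^{2}$ ($f{\left(c,r \right)} = \left(c + r\right) \left(c + r\right) = \left(c + r\right)^{2}$)
$151 \left(f{\left(9,D{\left(-1,6 \right)} \right)} + \frac{-8 + 16}{53 + 28}\right) = 151 \left(\left(9 + 6\right)^{2} + \frac{-8 + 16}{53 + 28}\right) = 151 \left(15^{2} + \frac{8}{81}\right) = 151 \left(225 + 8 \cdot \frac{1}{81}\right) = 151 \left(225 + \frac{8}{81}\right) = 151 \cdot \frac{18233}{81} = \frac{2753183}{81}$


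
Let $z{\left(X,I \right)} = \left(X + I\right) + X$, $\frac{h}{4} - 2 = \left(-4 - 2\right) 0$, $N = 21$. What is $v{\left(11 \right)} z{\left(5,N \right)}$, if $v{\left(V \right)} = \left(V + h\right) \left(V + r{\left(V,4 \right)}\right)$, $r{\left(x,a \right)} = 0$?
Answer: $6479$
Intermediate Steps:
$h = 8$ ($h = 8 + 4 \left(-4 - 2\right) 0 = 8 + 4 \left(\left(-6\right) 0\right) = 8 + 4 \cdot 0 = 8 + 0 = 8$)
$v{\left(V \right)} = V \left(8 + V\right)$ ($v{\left(V \right)} = \left(V + 8\right) \left(V + 0\right) = \left(8 + V\right) V = V \left(8 + V\right)$)
$z{\left(X,I \right)} = I + 2 X$ ($z{\left(X,I \right)} = \left(I + X\right) + X = I + 2 X$)
$v{\left(11 \right)} z{\left(5,N \right)} = 11 \left(8 + 11\right) \left(21 + 2 \cdot 5\right) = 11 \cdot 19 \left(21 + 10\right) = 209 \cdot 31 = 6479$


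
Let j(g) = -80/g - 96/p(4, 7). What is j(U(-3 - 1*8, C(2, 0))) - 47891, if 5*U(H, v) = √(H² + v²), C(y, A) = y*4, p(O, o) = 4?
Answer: -47915 - 80*√185/37 ≈ -47944.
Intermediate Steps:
C(y, A) = 4*y
U(H, v) = √(H² + v²)/5
j(g) = -24 - 80/g (j(g) = -80/g - 96/4 = -80/g - 96*¼ = -80/g - 24 = -24 - 80/g)
j(U(-3 - 1*8, C(2, 0))) - 47891 = (-24 - 80*5/√((-3 - 1*8)² + (4*2)²)) - 47891 = (-24 - 80*5/√((-3 - 8)² + 8²)) - 47891 = (-24 - 80*5/√((-11)² + 64)) - 47891 = (-24 - 80*5/√(121 + 64)) - 47891 = (-24 - 80*√185/37) - 47891 = -47915 - 80*√185/37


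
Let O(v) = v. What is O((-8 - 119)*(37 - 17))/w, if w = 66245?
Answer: -508/13249 ≈ -0.038343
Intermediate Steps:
O((-8 - 119)*(37 - 17))/w = ((-8 - 119)*(37 - 17))/66245 = -127*20*(1/66245) = -2540*1/66245 = -508/13249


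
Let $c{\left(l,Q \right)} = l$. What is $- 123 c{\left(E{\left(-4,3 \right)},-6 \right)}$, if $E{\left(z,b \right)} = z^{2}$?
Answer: $-1968$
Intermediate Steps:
$- 123 c{\left(E{\left(-4,3 \right)},-6 \right)} = - 123 \left(-4\right)^{2} = \left(-123\right) 16 = -1968$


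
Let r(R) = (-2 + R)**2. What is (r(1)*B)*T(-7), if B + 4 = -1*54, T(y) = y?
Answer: 406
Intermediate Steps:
B = -58 (B = -4 - 1*54 = -4 - 54 = -58)
(r(1)*B)*T(-7) = ((-2 + 1)**2*(-58))*(-7) = ((-1)**2*(-58))*(-7) = (1*(-58))*(-7) = -58*(-7) = 406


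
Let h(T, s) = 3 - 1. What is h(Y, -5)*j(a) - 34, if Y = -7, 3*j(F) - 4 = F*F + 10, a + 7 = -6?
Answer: 88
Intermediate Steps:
a = -13 (a = -7 - 6 = -13)
j(F) = 14/3 + F²/3 (j(F) = 4/3 + (F*F + 10)/3 = 4/3 + (F² + 10)/3 = 4/3 + (10 + F²)/3 = 4/3 + (10/3 + F²/3) = 14/3 + F²/3)
h(T, s) = 2
h(Y, -5)*j(a) - 34 = 2*(14/3 + (⅓)*(-13)²) - 34 = 2*(14/3 + (⅓)*169) - 34 = 2*(14/3 + 169/3) - 34 = 2*61 - 34 = 122 - 34 = 88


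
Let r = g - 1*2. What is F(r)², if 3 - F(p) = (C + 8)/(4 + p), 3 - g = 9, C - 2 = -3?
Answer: 361/16 ≈ 22.563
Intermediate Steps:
C = -1 (C = 2 - 3 = -1)
g = -6 (g = 3 - 1*9 = 3 - 9 = -6)
r = -8 (r = -6 - 1*2 = -6 - 2 = -8)
F(p) = 3 - 7/(4 + p) (F(p) = 3 - (-1 + 8)/(4 + p) = 3 - 7/(4 + p))
F(r)² = ((5 + 3*(-8))/(4 - 8))² = ((5 - 24)/(-4))² = (-¼*(-19))² = (19/4)² = 361/16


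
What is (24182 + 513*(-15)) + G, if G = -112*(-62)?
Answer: 23431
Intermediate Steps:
G = 6944
(24182 + 513*(-15)) + G = (24182 + 513*(-15)) + 6944 = (24182 - 7695) + 6944 = 16487 + 6944 = 23431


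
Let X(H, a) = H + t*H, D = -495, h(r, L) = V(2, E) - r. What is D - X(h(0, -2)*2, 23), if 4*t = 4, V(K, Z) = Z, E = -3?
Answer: -483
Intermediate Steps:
h(r, L) = -3 - r
t = 1 (t = (¼)*4 = 1)
X(H, a) = 2*H (X(H, a) = H + 1*H = H + H = 2*H)
D - X(h(0, -2)*2, 23) = -495 - 2*(-3 - 1*0)*2 = -495 - 2*(-3 + 0)*2 = -495 - 2*(-3*2) = -495 - 2*(-6) = -495 - 1*(-12) = -495 + 12 = -483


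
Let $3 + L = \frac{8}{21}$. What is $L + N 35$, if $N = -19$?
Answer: $- \frac{14020}{21} \approx -667.62$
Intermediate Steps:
$L = - \frac{55}{21}$ ($L = -3 + \frac{8}{21} = - \frac{55}{21} \approx -2.619$)
$L + N 35 = - \frac{55}{21} - 665 = - \frac{14020}{21}$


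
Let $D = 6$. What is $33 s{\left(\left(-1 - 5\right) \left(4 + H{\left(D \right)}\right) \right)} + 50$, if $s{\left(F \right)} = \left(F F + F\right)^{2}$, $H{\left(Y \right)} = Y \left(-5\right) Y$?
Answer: $41114191168562$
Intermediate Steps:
$H{\left(Y \right)} = - 5 Y^{2}$ ($H{\left(Y \right)} = - 5 Y Y = - 5 Y^{2}$)
$s{\left(F \right)} = \left(F + F^{2}\right)^{2}$ ($s{\left(F \right)} = \left(F^{2} + F\right)^{2} = \left(F + F^{2}\right)^{2}$)
$33 s{\left(\left(-1 - 5\right) \left(4 + H{\left(D \right)}\right) \right)} + 50 = 33 \left(\left(-1 - 5\right) \left(4 - 5 \cdot 6^{2}\right)\right)^{2} \left(1 + \left(-1 - 5\right) \left(4 - 5 \cdot 6^{2}\right)\right)^{2} + 50 = 33 \left(- 6 \left(4 - 180\right)\right)^{2} \left(1 - 6 \left(4 - 180\right)\right)^{2} + 50 = 33 \left(\left(-6\right) \left(-176\right)\right)^{2} \left(1 - -1056\right)^{2} + 50 = 33 \cdot 1056^{2} \left(1 + 1056\right)^{2} + 50 = 33 \cdot 1115136 \cdot 1057^{2} + 50 = 33 \cdot 1115136 \cdot 1117249 + 50 = 33 \cdot 1245884580864 + 50 = 41114191168512 + 50 = 41114191168562$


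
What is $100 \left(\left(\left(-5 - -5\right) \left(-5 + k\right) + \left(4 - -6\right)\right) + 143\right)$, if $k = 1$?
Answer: $15300$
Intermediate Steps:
$100 \left(\left(\left(-5 - -5\right) \left(-5 + k\right) + \left(4 - -6\right)\right) + 143\right) = 100 \left(\left(\left(-5 - -5\right) \left(-5 + 1\right) + \left(4 - -6\right)\right) + 143\right) = 100 \left(\left(\left(-5 + 5\right) \left(-4\right) + \left(4 + 6\right)\right) + 143\right) = 100 \left(\left(0 \left(-4\right) + 10\right) + 143\right) = 100 \left(\left(0 + 10\right) + 143\right) = 100 \left(10 + 143\right) = 100 \cdot 153 = 15300$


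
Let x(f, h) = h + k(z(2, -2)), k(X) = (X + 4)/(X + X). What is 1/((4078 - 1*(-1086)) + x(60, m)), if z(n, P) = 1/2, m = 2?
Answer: 2/10341 ≈ 0.00019340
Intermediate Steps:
z(n, P) = 1/2
k(X) = (4 + X)/(2*X) (k(X) = (4 + X)/((2*X)) = (4 + X)*(1/(2*X)) = (4 + X)/(2*X))
x(f, h) = 9/2 + h (x(f, h) = h + (4 + 1/2)/(2*(1/2)) = h + (1/2)*2*(9/2) = h + 9/2 = 9/2 + h)
1/((4078 - 1*(-1086)) + x(60, m)) = 1/((4078 - 1*(-1086)) + (9/2 + 2)) = 1/((4078 + 1086) + 13/2) = 1/(5164 + 13/2) = 1/(10341/2) = 2/10341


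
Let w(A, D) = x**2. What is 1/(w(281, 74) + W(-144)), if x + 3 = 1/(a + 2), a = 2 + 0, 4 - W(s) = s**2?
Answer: -16/331591 ≈ -4.8252e-5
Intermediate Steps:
W(s) = 4 - s**2
a = 2
x = -11/4 (x = -3 + 1/(2 + 2) = -3 + 1/4 = -11/4 ≈ -2.7500)
w(A, D) = 121/16 (w(A, D) = (-11/4)**2 = 121/16)
1/(w(281, 74) + W(-144)) = 1/(121/16 + (4 - 1*(-144)**2)) = 1/(121/16 + (4 - 1*20736)) = 1/(121/16 + (4 - 20736)) = 1/(121/16 - 20732) = 1/(-331591/16) = -16/331591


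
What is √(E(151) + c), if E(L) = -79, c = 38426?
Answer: √38347 ≈ 195.82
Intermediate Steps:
√(E(151) + c) = √(-79 + 38426) = √38347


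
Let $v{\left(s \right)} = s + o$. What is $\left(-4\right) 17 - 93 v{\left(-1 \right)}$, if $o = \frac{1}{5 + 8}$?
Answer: $\frac{232}{13} \approx 17.846$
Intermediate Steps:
$o = \frac{1}{13} \approx 0.076923$
$v{\left(s \right)} = \frac{1}{13} + s$ ($v{\left(s \right)} = s + \frac{1}{13} = \frac{1}{13} + s$)
$\left(-4\right) 17 - 93 v{\left(-1 \right)} = \left(-4\right) 17 - 93 \left(\frac{1}{13} - 1\right) = -68 - - \frac{1116}{13} = -68 + \frac{1116}{13} = \frac{232}{13}$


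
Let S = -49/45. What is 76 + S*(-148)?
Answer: 10672/45 ≈ 237.16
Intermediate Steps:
S = -49/45 (S = -49*1/45 = -49/45 ≈ -1.0889)
76 + S*(-148) = 76 - 49/45*(-148) = 76 + 7252/45 = 10672/45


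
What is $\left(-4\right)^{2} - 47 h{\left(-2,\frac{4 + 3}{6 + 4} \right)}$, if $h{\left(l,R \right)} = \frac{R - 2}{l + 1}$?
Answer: $- \frac{451}{10} \approx -45.1$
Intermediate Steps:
$h{\left(l,R \right)} = \frac{-2 + R}{1 + l}$
$\left(-4\right)^{2} - 47 h{\left(-2,\frac{4 + 3}{6 + 4} \right)} = \left(-4\right)^{2} - 47 \frac{-2 + \frac{4 + 3}{6 + 4}}{1 - 2} = 16 - 47 \frac{-2 + \frac{7}{10}}{-1} = 16 - 47 \left(- (-2 + 7 \cdot \frac{1}{10})\right) = 16 - 47 \left(- (-2 + \frac{7}{10})\right) = 16 - 47 \left(\left(-1\right) \left(- \frac{13}{10}\right)\right) = 16 - \frac{611}{10} = - \frac{451}{10}$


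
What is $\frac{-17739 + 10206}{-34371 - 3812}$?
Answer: $\frac{7533}{38183} \approx 0.19729$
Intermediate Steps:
$\frac{-17739 + 10206}{-34371 - 3812} = - \frac{7533}{-34371 + \left(-21586 + 17774\right)} = - \frac{7533}{-34371 - 3812} = - \frac{7533}{-38183} = \left(-7533\right) \left(- \frac{1}{38183}\right) = \frac{7533}{38183}$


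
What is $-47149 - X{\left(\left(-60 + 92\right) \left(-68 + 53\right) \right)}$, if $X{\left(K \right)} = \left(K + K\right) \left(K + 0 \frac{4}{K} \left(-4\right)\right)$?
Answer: $-507949$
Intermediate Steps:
$X{\left(K \right)} = 2 K^{2}$ ($X{\left(K \right)} = 2 K \left(K + 0 \left(-4\right)\right) = 2 K \left(K + 0\right) = 2 K K = 2 K^{2}$)
$-47149 - X{\left(\left(-60 + 92\right) \left(-68 + 53\right) \right)} = -47149 - 2 \left(\left(-60 + 92\right) \left(-68 + 53\right)\right)^{2} = -47149 - 2 \left(32 \left(-15\right)\right)^{2} = -47149 - 2 \left(-480\right)^{2} = -47149 - 2 \cdot 230400 = -47149 - 460800 = -507949$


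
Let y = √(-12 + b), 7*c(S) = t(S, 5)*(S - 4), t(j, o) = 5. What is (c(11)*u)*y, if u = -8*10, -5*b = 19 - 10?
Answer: -80*I*√345 ≈ -1485.9*I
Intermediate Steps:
c(S) = -20/7 + 5*S/7 (c(S) = (5*(S - 4))/7 = (5*(-4 + S))/7 = (-20 + 5*S)/7 = -20/7 + 5*S/7)
b = -9/5 (b = -(19 - 10)/5 = -⅕*9 = -9/5 ≈ -1.8000)
u = -80
y = I*√345/5 (y = √(-12 - 9/5) = √(-69/5) = I*√345/5 ≈ 3.7148*I)
(c(11)*u)*y = ((-20/7 + (5/7)*11)*(-80))*(I*√345/5) = ((-20/7 + 55/7)*(-80))*(I*√345/5) = (5*(-80))*(I*√345/5) = -80*I*√345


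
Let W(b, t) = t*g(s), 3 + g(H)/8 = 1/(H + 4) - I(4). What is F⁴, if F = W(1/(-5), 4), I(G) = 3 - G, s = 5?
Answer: 87578116096/6561 ≈ 1.3348e+7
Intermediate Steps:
g(H) = -16 + 8/(4 + H) (g(H) = -24 + 8*(1/(H + 4) - (3 - 1*4)) = -24 + 8*(1/(4 + H) - (3 - 4)) = -24 + 8*(1/(4 + H) - 1*(-1)) = -24 + 8*(1/(4 + H) + 1) = -24 + 8*(1 + 1/(4 + H)) = -24 + (8 + 8/(4 + H)) = -16 + 8/(4 + H))
W(b, t) = -136*t/9 (W(b, t) = t*(8*(-7 - 2*5)/(4 + 5)) = t*(8*(-7 - 10)/9) = t*(8*(⅑)*(-17)) = t*(-136/9) = -136*t/9)
F = -544/9 (F = -136/9*4 = -544/9 ≈ -60.444)
F⁴ = (-544/9)⁴ = 87578116096/6561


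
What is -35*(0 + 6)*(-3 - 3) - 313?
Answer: 947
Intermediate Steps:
-35*(0 + 6)*(-3 - 3) - 313 = -210*(-6) - 313 = -35*(-36) - 313 = 1260 - 313 = 947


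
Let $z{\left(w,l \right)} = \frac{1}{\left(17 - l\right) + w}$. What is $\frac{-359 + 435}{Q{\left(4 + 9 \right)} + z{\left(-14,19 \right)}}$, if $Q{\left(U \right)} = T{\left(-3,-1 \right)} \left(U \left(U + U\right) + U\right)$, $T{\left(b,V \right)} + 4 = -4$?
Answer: $- \frac{1216}{44929} \approx -0.027065$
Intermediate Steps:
$T{\left(b,V \right)} = -8$ ($T{\left(b,V \right)} = -4 - 4 = -8$)
$Q{\left(U \right)} = - 16 U^{2} - 8 U$ ($Q{\left(U \right)} = - 8 \left(U \left(U + U\right) + U\right) = - 8 \left(U 2 U + U\right) = - 8 \left(2 U^{2} + U\right) = - 8 \left(U + 2 U^{2}\right) = - 16 U^{2} - 8 U$)
$z{\left(w,l \right)} = \frac{1}{17 + w - l}$
$\frac{-359 + 435}{Q{\left(4 + 9 \right)} + z{\left(-14,19 \right)}} = \frac{-359 + 435}{- 8 \left(4 + 9\right) \left(1 + 2 \left(4 + 9\right)\right) + \frac{1}{17 - 14 - 19}} = \frac{76}{\left(-8\right) 13 \left(1 + 2 \cdot 13\right) + \frac{1}{17 - 14 - 19}} = \frac{76}{\left(-8\right) 13 \left(1 + 26\right) + \frac{1}{-16}} = \frac{76}{\left(-8\right) 13 \cdot 27 - \frac{1}{16}} = \frac{76}{-2808 - \frac{1}{16}} = \frac{76}{- \frac{44929}{16}} = 76 \left(- \frac{16}{44929}\right) = - \frac{1216}{44929}$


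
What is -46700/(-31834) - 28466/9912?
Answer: -110824061/78884652 ≈ -1.4049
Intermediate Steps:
-46700/(-31834) - 28466/9912 = -46700*(-1/31834) - 28466*1/9912 = 23350/15917 - 14233/4956 = -110824061/78884652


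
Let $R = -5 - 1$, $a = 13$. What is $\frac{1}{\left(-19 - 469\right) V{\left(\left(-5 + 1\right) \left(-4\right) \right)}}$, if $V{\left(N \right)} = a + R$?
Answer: $- \frac{1}{3416} \approx -0.00029274$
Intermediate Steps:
$R = -6$ ($R = -5 - 1 = -6$)
$V{\left(N \right)} = 7$ ($V{\left(N \right)} = 13 - 6 = 7$)
$\frac{1}{\left(-19 - 469\right) V{\left(\left(-5 + 1\right) \left(-4\right) \right)}} = \frac{1}{\left(-19 - 469\right) 7} = \frac{1}{-488} \cdot \frac{1}{7} = \left(- \frac{1}{488}\right) \frac{1}{7} = - \frac{1}{3416}$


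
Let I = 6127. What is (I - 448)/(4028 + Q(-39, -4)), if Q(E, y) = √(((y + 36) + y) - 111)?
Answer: 2541668/1802763 - 631*I*√83/1802763 ≈ 1.4099 - 0.0031888*I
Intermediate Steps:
Q(E, y) = √(-75 + 2*y) (Q(E, y) = √(((36 + y) + y) - 111) = √((36 + 2*y) - 111) = √(-75 + 2*y))
(I - 448)/(4028 + Q(-39, -4)) = (6127 - 448)/(4028 + √(-75 + 2*(-4))) = 5679/(4028 + √(-75 - 8)) = 5679/(4028 + √(-83)) = 5679/(4028 + I*√83)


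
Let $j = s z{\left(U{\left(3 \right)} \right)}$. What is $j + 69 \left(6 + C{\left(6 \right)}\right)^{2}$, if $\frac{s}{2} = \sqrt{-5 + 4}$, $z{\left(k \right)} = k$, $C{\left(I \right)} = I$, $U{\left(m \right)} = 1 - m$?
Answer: $9936 - 4 i \approx 9936.0 - 4.0 i$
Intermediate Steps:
$s = 2 i$ ($s = 2 \sqrt{-5 + 4} = 2 \sqrt{-1} = 2 i \approx 2.0 i$)
$j = - 4 i$ ($j = 2 i \left(1 - 3\right) = 2 i \left(-2\right) = - 4 i \approx - 4.0 i$)
$j + 69 \left(6 + C{\left(6 \right)}\right)^{2} = - 4 i + 69 \left(6 + 6\right)^{2} = - 4 i + 69 \cdot 12^{2} = - 4 i + 69 \cdot 144 = - 4 i + 9936 = 9936 - 4 i$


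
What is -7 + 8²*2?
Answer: 121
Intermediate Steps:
-7 + 8²*2 = -7 + 64*2 = -7 + 128 = 121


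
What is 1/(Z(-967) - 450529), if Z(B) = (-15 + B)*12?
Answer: -1/462313 ≈ -2.1630e-6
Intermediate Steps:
Z(B) = -180 + 12*B
1/(Z(-967) - 450529) = 1/((-180 + 12*(-967)) - 450529) = 1/((-180 - 11604) - 450529) = 1/(-11784 - 450529) = 1/(-462313) = -1/462313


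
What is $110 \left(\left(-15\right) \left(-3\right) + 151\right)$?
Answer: $21560$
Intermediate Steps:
$110 \left(\left(-15\right) \left(-3\right) + 151\right) = 110 \left(45 + 151\right) = 110 \cdot 196 = 21560$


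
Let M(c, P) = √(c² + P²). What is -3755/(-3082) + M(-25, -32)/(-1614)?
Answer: 3755/3082 - √1649/1614 ≈ 1.1932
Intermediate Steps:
M(c, P) = √(P² + c²)
-3755/(-3082) + M(-25, -32)/(-1614) = -3755/(-3082) + √((-32)² + (-25)²)/(-1614) = -3755*(-1/3082) + √(1024 + 625)*(-1/1614) = 3755/3082 + √1649*(-1/1614) = 3755/3082 - √1649/1614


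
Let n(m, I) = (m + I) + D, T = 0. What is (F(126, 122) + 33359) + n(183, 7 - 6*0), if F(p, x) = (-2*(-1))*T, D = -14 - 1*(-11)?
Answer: 33546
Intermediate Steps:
D = -3 (D = -14 + 11 = -3)
n(m, I) = -3 + I + m (n(m, I) = (m + I) - 3 = (I + m) - 3 = -3 + I + m)
F(p, x) = 0 (F(p, x) = -2*(-1)*0 = 2*0 = 0)
(F(126, 122) + 33359) + n(183, 7 - 6*0) = (0 + 33359) + (-3 + (7 - 6*0) + 183) = 33359 + (-3 + (7 + 0) + 183) = 33359 + (-3 + 7 + 183) = 33359 + 187 = 33546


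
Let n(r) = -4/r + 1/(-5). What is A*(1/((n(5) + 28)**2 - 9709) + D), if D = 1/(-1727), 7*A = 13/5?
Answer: -139191/542796100 ≈ -0.00025643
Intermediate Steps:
n(r) = -1/5 - 4/r (n(r) = -4/r + 1*(-1/5) = -4/r - 1/5 = -1/5 - 4/r)
A = 13/35 (A = (13/5)/7 = (13*(1/5))/7 = (1/7)*(13/5) = 13/35 ≈ 0.37143)
D = -1/1727 ≈ -0.00057904
A*(1/((n(5) + 28)**2 - 9709) + D) = 13*(1/(((1/5)*(-20 - 1*5)/5 + 28)**2 - 9709) - 1/1727)/35 = 13*(1/(((1/5)*(1/5)*(-20 - 5) + 28)**2 - 9709) - 1/1727)/35 = 13*(1/(((1/5)*(1/5)*(-25) + 28)**2 - 9709) - 1/1727)/35 = 13*(1/((-1 + 28)**2 - 9709) - 1/1727)/35 = 13*(1/(27**2 - 9709) - 1/1727)/35 = 13*(1/(729 - 9709) - 1/1727)/35 = 13*(1/(-8980) - 1/1727)/35 = 13*(-1/8980 - 1/1727)/35 = (13/35)*(-10707/15508460) = -139191/542796100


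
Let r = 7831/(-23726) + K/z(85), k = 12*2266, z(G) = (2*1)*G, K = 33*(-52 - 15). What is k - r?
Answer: 27432636524/1008355 ≈ 27205.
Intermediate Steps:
K = -2211 (K = 33*(-67) = -2211)
z(G) = 2*G
k = 27192
r = -13447364/1008355 (r = 7831/(-23726) - 2211/(2*85) = 7831*(-1/23726) - 2211/170 = -7831/23726 - 2211*1/170 = -7831/23726 - 2211/170 = -13447364/1008355 ≈ -13.336)
k - r = 27192 - 1*(-13447364/1008355) = 27192 + 13447364/1008355 = 27432636524/1008355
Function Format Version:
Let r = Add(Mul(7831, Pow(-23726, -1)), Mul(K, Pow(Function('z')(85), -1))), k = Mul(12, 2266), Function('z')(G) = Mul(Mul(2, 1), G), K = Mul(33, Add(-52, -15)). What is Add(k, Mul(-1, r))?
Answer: Rational(27432636524, 1008355) ≈ 27205.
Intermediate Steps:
K = -2211 (K = Mul(33, -67) = -2211)
Function('z')(G) = Mul(2, G)
k = 27192
r = Rational(-13447364, 1008355) (r = Add(Mul(7831, Pow(-23726, -1)), Mul(-2211, Pow(Mul(2, 85), -1))) = Add(Mul(7831, Rational(-1, 23726)), Mul(-2211, Pow(170, -1))) = Add(Rational(-7831, 23726), Mul(-2211, Rational(1, 170))) = Add(Rational(-7831, 23726), Rational(-2211, 170)) = Rational(-13447364, 1008355) ≈ -13.336)
Add(k, Mul(-1, r)) = Add(27192, Mul(-1, Rational(-13447364, 1008355))) = Add(27192, Rational(13447364, 1008355)) = Rational(27432636524, 1008355)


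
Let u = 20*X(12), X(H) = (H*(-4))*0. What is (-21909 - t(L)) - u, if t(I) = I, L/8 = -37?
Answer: -21613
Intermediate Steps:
L = -296 (L = 8*(-37) = -296)
X(H) = 0 (X(H) = -4*H*0 = 0)
u = 0 (u = 20*0 = 0)
(-21909 - t(L)) - u = (-21909 - 1*(-296)) - 1*0 = (-21909 + 296) + 0 = -21613 + 0 = -21613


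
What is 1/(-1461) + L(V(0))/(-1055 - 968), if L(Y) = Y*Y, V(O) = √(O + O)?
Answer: -1/1461 ≈ -0.00068446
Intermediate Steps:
V(O) = √2*√O (V(O) = √(2*O) = √2*√O)
L(Y) = Y²
1/(-1461) + L(V(0))/(-1055 - 968) = 1/(-1461) + (√2*√0)²/(-1055 - 968) = -1/1461 + (√2*0)²/(-2023) = -1/1461 + 0²*(-1/2023) = -1/1461 + 0*(-1/2023) = -1/1461 + 0 = -1/1461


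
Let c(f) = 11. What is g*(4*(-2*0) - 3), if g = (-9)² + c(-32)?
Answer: -276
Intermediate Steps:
g = 92 (g = (-9)² + 11 = 81 + 11 = 92)
g*(4*(-2*0) - 3) = 92*(4*(-2*0) - 3) = 92*(4*0 - 3) = 92*(0 - 3) = 92*(-3) = -276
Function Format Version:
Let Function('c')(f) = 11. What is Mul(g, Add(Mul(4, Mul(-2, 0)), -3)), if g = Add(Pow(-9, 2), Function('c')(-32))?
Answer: -276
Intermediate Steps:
g = 92 (g = Add(Pow(-9, 2), 11) = Add(81, 11) = 92)
Mul(g, Add(Mul(4, Mul(-2, 0)), -3)) = Mul(92, Add(Mul(4, Mul(-2, 0)), -3)) = Mul(92, Add(Mul(4, 0), -3)) = Mul(92, Add(0, -3)) = Mul(92, -3) = -276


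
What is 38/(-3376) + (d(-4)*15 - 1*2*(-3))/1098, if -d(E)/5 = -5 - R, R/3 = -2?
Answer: -22889/308904 ≈ -0.074097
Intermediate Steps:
R = -6 (R = 3*(-2) = -6)
d(E) = -5 (d(E) = -5*(-5 - 1*(-6)) = -5*(-5 + 6) = -5*1 = -5)
38/(-3376) + (d(-4)*15 - 1*2*(-3))/1098 = 38/(-3376) + (-5*15 - 1*2*(-3))/1098 = 38*(-1/3376) + (-75 - 2*(-3))*(1/1098) = -19/1688 + (-75 + 6)*(1/1098) = -19/1688 - 69*1/1098 = -19/1688 - 23/366 = -22889/308904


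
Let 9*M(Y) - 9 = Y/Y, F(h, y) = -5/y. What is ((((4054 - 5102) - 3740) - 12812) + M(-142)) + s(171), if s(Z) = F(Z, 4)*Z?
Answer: -641255/36 ≈ -17813.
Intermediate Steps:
M(Y) = 10/9 (M(Y) = 1 + (Y/Y)/9 = 1 + (1/9)*1 = 1 + 1/9 = 10/9)
s(Z) = -5*Z/4 (s(Z) = (-5/4)*Z = (-5*1/4)*Z = -5*Z/4)
((((4054 - 5102) - 3740) - 12812) + M(-142)) + s(171) = ((((4054 - 5102) - 3740) - 12812) + 10/9) - 5/4*171 = (((-1048 - 3740) - 12812) + 10/9) - 855/4 = ((-4788 - 12812) + 10/9) - 855/4 = (-17600 + 10/9) - 855/4 = -158390/9 - 855/4 = -641255/36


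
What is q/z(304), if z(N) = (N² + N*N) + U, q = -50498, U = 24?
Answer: -3607/13204 ≈ -0.27317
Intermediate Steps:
z(N) = 24 + 2*N² (z(N) = (N² + N*N) + 24 = (N² + N²) + 24 = 2*N² + 24 = 24 + 2*N²)
q/z(304) = -50498/(24 + 2*304²) = -50498/(24 + 2*92416) = -50498/(24 + 184832) = -50498/184856 = -50498*1/184856 = -3607/13204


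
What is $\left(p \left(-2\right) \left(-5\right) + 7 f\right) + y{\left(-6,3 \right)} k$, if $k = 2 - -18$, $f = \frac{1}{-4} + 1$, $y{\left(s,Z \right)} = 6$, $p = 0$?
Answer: $\frac{501}{4} \approx 125.25$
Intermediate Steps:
$f = \frac{3}{4}$ ($f = - \frac{1}{4} + 1 = \frac{3}{4} \approx 0.75$)
$k = 20$ ($k = 2 + 18 = 20$)
$\left(p \left(-2\right) \left(-5\right) + 7 f\right) + y{\left(-6,3 \right)} k = \left(0 \left(-2\right) \left(-5\right) + 7 \cdot \frac{3}{4}\right) + 6 \cdot 20 = \left(0 \left(-5\right) + \frac{21}{4}\right) + 120 = \left(0 + \frac{21}{4}\right) + 120 = \frac{21}{4} + 120 = \frac{501}{4}$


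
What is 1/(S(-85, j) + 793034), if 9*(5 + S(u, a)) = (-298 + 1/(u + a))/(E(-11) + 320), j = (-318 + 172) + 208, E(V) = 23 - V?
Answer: 24426/19370524069 ≈ 1.2610e-6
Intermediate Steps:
j = 62 (j = -146 + 208 = 62)
S(u, a) = -8114/1593 + 1/(3186*(a + u)) (S(u, a) = -5 + ((-298 + 1/(u + a))/((23 - 1*(-11)) + 320))/9 = -5 + ((-298 + 1/(a + u))/((23 + 11) + 320))/9 = -5 + ((-298 + 1/(a + u))/(34 + 320))/9 = -5 + ((-298 + 1/(a + u))/354)/9 = -5 + ((-298 + 1/(a + u))*(1/354))/9 = -5 + (-149/177 + 1/(354*(a + u)))/9 = -5 + (-149/1593 + 1/(3186*(a + u))) = -8114/1593 + 1/(3186*(a + u)))
1/(S(-85, j) + 793034) = 1/((1 - 16228*62 - 16228*(-85))/(3186*(62 - 85)) + 793034) = 1/((1/3186)*(1 - 1006136 + 1379380)/(-23) + 793034) = 1/((1/3186)*(-1/23)*373245 + 793034) = 1/(-124415/24426 + 793034) = 1/(19370524069/24426) = 24426/19370524069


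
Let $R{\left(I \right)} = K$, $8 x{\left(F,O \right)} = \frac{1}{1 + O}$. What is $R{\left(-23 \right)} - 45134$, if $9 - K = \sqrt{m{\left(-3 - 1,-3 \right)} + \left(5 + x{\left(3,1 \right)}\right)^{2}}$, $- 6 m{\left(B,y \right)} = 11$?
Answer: $-45125 - \frac{5 \sqrt{2193}}{48} \approx -45130.0$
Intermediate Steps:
$m{\left(B,y \right)} = - \frac{11}{6}$ ($m{\left(B,y \right)} = \left(- \frac{1}{6}\right) 11 = - \frac{11}{6}$)
$x{\left(F,O \right)} = \frac{1}{8 \left(1 + O\right)}$
$K = 9 - \frac{5 \sqrt{2193}}{48}$ ($K = 9 - \sqrt{- \frac{11}{6} + \left(5 + \frac{1}{8 \left(1 + 1\right)}\right)^{2}} = 9 - \sqrt{- \frac{11}{6} + \left(5 + \frac{1}{8 \cdot 2}\right)^{2}} = 9 - \sqrt{- \frac{11}{6} + \left(5 + \frac{1}{8} \cdot \frac{1}{2}\right)^{2}} = 9 - \sqrt{- \frac{11}{6} + \left(5 + \frac{1}{16}\right)^{2}} = 9 - \sqrt{- \frac{11}{6} + \left(\frac{81}{16}\right)^{2}} = 9 - \sqrt{- \frac{11}{6} + \frac{6561}{256}} = 9 - \sqrt{\frac{18275}{768}} = 9 - \frac{5 \sqrt{2193}}{48} \approx 4.1219$)
$R{\left(I \right)} = 9 - \frac{5 \sqrt{2193}}{48}$
$R{\left(-23 \right)} - 45134 = \left(9 - \frac{5 \sqrt{2193}}{48}\right) - 45134 = -45125 - \frac{5 \sqrt{2193}}{48}$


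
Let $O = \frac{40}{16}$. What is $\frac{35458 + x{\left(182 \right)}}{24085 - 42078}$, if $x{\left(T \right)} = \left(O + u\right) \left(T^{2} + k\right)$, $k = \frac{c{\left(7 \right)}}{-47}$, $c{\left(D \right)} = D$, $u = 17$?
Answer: $- \frac{64049071}{1691342} \approx -37.869$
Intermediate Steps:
$O = \frac{5}{2}$ ($O = 40 \cdot \frac{1}{16} = \frac{5}{2} \approx 2.5$)
$k = - \frac{7}{47}$ ($k = \frac{7}{-47} = 7 \left(- \frac{1}{47}\right) = - \frac{7}{47} \approx -0.14894$)
$x{\left(T \right)} = - \frac{273}{94} + \frac{39 T^{2}}{2}$ ($x{\left(T \right)} = \left(\frac{5}{2} + 17\right) \left(T^{2} - \frac{7}{47}\right) = \frac{39 \left(- \frac{7}{47} + T^{2}\right)}{2} = - \frac{273}{94} + \frac{39 T^{2}}{2}$)
$\frac{35458 + x{\left(182 \right)}}{24085 - 42078} = \frac{35458 - \left(\frac{273}{94} - \frac{39 \cdot 182^{2}}{2}\right)}{24085 - 42078} = \frac{35458 + \left(- \frac{273}{94} + \frac{39}{2} \cdot 33124\right)}{-17993} = \left(35458 + \left(- \frac{273}{94} + 645918\right)\right) \left(- \frac{1}{17993}\right) = \left(35458 + \frac{60716019}{94}\right) \left(- \frac{1}{17993}\right) = \frac{64049071}{94} \left(- \frac{1}{17993}\right) = - \frac{64049071}{1691342}$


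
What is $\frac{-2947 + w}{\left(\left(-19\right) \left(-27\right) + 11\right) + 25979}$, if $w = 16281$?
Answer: $\frac{13334}{26503} \approx 0.50311$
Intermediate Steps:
$\frac{-2947 + w}{\left(\left(-19\right) \left(-27\right) + 11\right) + 25979} = \frac{-2947 + 16281}{\left(\left(-19\right) \left(-27\right) + 11\right) + 25979} = \frac{13334}{\left(513 + 11\right) + 25979} = \frac{13334}{524 + 25979} = \frac{13334}{26503}$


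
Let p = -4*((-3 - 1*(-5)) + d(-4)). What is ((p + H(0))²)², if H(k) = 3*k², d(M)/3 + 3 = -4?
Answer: 33362176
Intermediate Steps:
d(M) = -21 (d(M) = -9 + 3*(-4) = -9 - 12 = -21)
p = 76 (p = -4*((-3 - 1*(-5)) - 21) = -4*((-3 + 5) - 21) = -4*(2 - 21) = -4*(-19) = 76)
((p + H(0))²)² = ((76 + 3*0²)²)² = ((76 + 3*0)²)² = ((76 + 0)²)² = (76²)² = 5776² = 33362176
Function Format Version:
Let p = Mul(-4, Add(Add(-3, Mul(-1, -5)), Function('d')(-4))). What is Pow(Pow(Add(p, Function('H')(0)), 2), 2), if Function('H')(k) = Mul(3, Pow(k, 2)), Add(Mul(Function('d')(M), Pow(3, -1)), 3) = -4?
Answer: 33362176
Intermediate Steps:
Function('d')(M) = -21 (Function('d')(M) = Add(-9, Mul(3, -4)) = Add(-9, -12) = -21)
p = 76 (p = Mul(-4, Add(Add(-3, Mul(-1, -5)), -21)) = Mul(-4, Add(Add(-3, 5), -21)) = Mul(-4, Add(2, -21)) = Mul(-4, -19) = 76)
Pow(Pow(Add(p, Function('H')(0)), 2), 2) = Pow(Pow(Add(76, Mul(3, Pow(0, 2))), 2), 2) = Pow(Pow(Add(76, Mul(3, 0)), 2), 2) = Pow(Pow(Add(76, 0), 2), 2) = Pow(Pow(76, 2), 2) = Pow(5776, 2) = 33362176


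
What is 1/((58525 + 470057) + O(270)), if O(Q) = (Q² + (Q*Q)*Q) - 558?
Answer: 1/20283924 ≈ 4.9300e-8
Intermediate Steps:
O(Q) = -558 + Q² + Q³ (O(Q) = (Q² + Q²*Q) - 558 = (Q² + Q³) - 558 = -558 + Q² + Q³)
1/((58525 + 470057) + O(270)) = 1/((58525 + 470057) + (-558 + 270² + 270³)) = 1/(528582 + (-558 + 72900 + 19683000)) = 1/(528582 + 19755342) = 1/20283924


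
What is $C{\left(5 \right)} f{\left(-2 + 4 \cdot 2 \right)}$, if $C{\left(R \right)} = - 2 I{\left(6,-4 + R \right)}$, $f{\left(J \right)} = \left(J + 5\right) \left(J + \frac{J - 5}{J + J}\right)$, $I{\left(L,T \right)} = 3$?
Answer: $- \frac{803}{2} \approx -401.5$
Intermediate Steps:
$f{\left(J \right)} = \left(5 + J\right) \left(J + \frac{-5 + J}{2 J}\right)$
$C{\left(R \right)} = -6$ ($C{\left(R \right)} = \left(-2\right) 3 = -6$)
$C{\left(5 \right)} f{\left(-2 + 4 \cdot 2 \right)} = - 6 \frac{-25 + \left(-2 + 4 \cdot 2\right)^{2} \left(11 + 2 \left(-2 + 4 \cdot 2\right)\right)}{2 \left(-2 + 4 \cdot 2\right)} = - 6 \frac{-25 + \left(-2 + 8\right)^{2} \left(11 + 2 \left(-2 + 8\right)\right)}{2 \left(-2 + 8\right)} = - 6 \frac{-25 + 6^{2} \left(11 + 2 \cdot 6\right)}{2 \cdot 6} = - 6 \cdot \frac{1}{2} \cdot \frac{1}{6} \left(-25 + 36 \left(11 + 12\right)\right) = - 6 \cdot \frac{1}{2} \cdot \frac{1}{6} \left(-25 + 36 \cdot 23\right) = - 6 \cdot \frac{1}{2} \cdot \frac{1}{6} \left(-25 + 828\right) = - 6 \cdot \frac{1}{2} \cdot \frac{1}{6} \cdot 803 = \left(-6\right) \frac{803}{12} = - \frac{803}{2}$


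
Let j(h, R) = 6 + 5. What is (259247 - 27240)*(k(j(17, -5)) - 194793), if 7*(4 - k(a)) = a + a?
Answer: -316351984815/7 ≈ -4.5193e+10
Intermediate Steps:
j(h, R) = 11
k(a) = 4 - 2*a/7 (k(a) = 4 - (a + a)/7 = 4 - 2*a/7)
(259247 - 27240)*(k(j(17, -5)) - 194793) = (259247 - 27240)*((4 - 2/7*11) - 194793) = 232007*((4 - 22/7) - 194793) = 232007*(6/7 - 194793) = 232007*(-1363545/7) = -316351984815/7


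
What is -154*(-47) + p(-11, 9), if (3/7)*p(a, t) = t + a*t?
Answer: 7028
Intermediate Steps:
p(a, t) = 7*t/3 + 7*a*t/3 (p(a, t) = 7*(t + a*t)/3 = 7*t/3 + 7*a*t/3)
-154*(-47) + p(-11, 9) = -154*(-47) + (7/3)*9*(1 - 11) = 7238 + (7/3)*9*(-10) = 7238 - 210 = 7028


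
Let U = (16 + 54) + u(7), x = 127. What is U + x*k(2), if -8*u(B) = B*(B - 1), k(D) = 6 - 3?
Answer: 1783/4 ≈ 445.75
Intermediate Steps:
k(D) = 3
u(B) = -B*(-1 + B)/8 (u(B) = -B*(B - 1)/8 = -B*(-1 + B)/8)
U = 259/4 (U = (16 + 54) + (⅛)*7*(1 - 1*7) = 70 + (⅛)*7*(1 - 7) = 70 + (⅛)*7*(-6) = 70 - 21/4 = 259/4 ≈ 64.750)
U + x*k(2) = 259/4 + 127*3 = 259/4 + 381 = 1783/4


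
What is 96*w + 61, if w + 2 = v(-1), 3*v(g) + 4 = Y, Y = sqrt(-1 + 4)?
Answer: -259 + 32*sqrt(3) ≈ -203.57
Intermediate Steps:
Y = sqrt(3) ≈ 1.7320
v(g) = -4/3 + sqrt(3)/3
w = -10/3 + sqrt(3)/3 (w = -2 + (-4/3 + sqrt(3)/3) = -10/3 + sqrt(3)/3 ≈ -2.7560)
96*w + 61 = 96*(-10/3 + sqrt(3)/3) + 61 = (-320 + 32*sqrt(3)) + 61 = -259 + 32*sqrt(3)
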